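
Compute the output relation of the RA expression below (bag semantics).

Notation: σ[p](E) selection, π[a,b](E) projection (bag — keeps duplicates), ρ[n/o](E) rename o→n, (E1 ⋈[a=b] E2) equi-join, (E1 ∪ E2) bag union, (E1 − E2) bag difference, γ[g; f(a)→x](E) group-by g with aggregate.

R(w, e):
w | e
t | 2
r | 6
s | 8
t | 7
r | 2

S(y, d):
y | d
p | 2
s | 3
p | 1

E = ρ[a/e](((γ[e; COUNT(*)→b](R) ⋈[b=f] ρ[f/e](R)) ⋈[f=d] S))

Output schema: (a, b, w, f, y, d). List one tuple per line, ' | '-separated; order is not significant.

Subexpression sizes:
  R → 5
  γ[e; COUNT(*)→b](R) → 4
  R → 5
  ρ[f/e](R) → 5
  (γ[e; COUNT(*)→b](R) ⋈[b=f] ρ[f/e](R)) → 2
  S → 3
  ((γ[e; COUNT(*)→b](R) ⋈[b=f] ρ[f/e](R)) ⋈[f=d] S) → 2
  ρ[a/e](((γ[e; COUNT(*)→b](R) ⋈[b=f] ρ[f/e](R)) ⋈[f=d] S)) → 2

== RESULT ==
a | b | w | f | y | d
2 | 2 | r | 2 | p | 2
2 | 2 | t | 2 | p | 2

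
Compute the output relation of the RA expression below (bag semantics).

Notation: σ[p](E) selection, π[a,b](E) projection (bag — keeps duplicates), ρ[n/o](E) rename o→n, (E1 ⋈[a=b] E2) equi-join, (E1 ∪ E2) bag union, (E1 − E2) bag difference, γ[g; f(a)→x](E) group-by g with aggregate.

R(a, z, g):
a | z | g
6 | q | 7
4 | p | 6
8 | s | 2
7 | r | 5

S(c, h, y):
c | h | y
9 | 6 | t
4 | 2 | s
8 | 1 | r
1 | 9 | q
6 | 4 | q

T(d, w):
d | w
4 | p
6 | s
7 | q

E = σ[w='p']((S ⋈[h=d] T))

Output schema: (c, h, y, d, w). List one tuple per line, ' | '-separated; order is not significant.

Subexpression sizes:
  S → 5
  T → 3
  (S ⋈[h=d] T) → 2
  σ[w='p']((S ⋈[h=d] T)) → 1

== RESULT ==
c | h | y | d | w
6 | 4 | q | 4 | p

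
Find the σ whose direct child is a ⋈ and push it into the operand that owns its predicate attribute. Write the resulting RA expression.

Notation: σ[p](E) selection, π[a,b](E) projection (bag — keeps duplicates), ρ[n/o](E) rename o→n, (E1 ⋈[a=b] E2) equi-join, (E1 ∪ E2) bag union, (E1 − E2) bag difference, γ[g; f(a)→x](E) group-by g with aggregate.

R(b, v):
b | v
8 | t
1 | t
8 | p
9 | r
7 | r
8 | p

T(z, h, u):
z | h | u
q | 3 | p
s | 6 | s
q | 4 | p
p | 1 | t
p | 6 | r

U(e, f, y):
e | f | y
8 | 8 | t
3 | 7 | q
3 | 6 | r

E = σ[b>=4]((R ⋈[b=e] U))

σ filters on b, owned by the left side.
E' = (σ[b>=4](R) ⋈[b=e] U)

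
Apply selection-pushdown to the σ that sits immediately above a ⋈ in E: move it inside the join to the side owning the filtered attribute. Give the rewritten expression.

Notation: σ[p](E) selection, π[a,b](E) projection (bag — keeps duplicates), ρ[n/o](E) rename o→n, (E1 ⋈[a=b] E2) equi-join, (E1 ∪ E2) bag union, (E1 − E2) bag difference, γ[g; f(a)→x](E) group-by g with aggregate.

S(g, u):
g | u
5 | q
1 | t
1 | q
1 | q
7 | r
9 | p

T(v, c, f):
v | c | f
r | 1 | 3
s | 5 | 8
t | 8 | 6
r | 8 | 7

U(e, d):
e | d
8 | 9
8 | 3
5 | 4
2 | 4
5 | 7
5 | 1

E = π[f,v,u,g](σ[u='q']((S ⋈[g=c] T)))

σ filters on u, owned by the left side.
E' = π[f,v,u,g]((σ[u='q'](S) ⋈[g=c] T))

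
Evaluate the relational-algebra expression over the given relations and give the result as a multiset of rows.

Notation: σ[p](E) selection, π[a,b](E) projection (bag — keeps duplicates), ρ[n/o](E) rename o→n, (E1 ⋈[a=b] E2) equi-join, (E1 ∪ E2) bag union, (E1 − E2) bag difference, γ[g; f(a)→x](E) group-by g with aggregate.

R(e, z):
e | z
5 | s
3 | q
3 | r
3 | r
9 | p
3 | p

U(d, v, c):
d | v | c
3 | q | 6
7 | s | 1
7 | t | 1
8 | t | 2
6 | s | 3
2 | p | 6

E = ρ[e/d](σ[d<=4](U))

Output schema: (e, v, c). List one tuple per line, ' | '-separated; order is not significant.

Row counts bottom-up:
  U → 6
  σ[d<=4](U) → 2
  ρ[e/d](σ[d<=4](U)) → 2

== RESULT ==
e | v | c
2 | p | 6
3 | q | 6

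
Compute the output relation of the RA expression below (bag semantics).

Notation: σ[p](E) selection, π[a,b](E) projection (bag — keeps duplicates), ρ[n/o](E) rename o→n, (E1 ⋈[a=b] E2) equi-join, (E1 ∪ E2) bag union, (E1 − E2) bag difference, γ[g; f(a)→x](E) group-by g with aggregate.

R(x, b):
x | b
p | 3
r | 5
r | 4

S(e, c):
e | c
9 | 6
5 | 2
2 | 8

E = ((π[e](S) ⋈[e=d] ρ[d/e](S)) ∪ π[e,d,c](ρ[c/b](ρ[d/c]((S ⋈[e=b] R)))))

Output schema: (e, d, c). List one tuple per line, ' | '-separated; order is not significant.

Stepwise |·|:
  S → 3
  π[e](S) → 3
  S → 3
  ρ[d/e](S) → 3
  (π[e](S) ⋈[e=d] ρ[d/e](S)) → 3
  S → 3
  R → 3
  (S ⋈[e=b] R) → 1
  ρ[d/c]((S ⋈[e=b] R)) → 1
  ρ[c/b](ρ[d/c]((S ⋈[e=b] R))) → 1
  π[e,d,c](ρ[c/b](ρ[d/c]((S ⋈[e=b] R)))) → 1
  ((π[e](S) ⋈[e=d] ρ[d/e](S)) ∪ π[e,d,c](ρ[c/b](ρ[d/c]((S ⋈[e=b] R))))) → 4

== RESULT ==
e | d | c
2 | 2 | 8
5 | 2 | 5
5 | 5 | 2
9 | 9 | 6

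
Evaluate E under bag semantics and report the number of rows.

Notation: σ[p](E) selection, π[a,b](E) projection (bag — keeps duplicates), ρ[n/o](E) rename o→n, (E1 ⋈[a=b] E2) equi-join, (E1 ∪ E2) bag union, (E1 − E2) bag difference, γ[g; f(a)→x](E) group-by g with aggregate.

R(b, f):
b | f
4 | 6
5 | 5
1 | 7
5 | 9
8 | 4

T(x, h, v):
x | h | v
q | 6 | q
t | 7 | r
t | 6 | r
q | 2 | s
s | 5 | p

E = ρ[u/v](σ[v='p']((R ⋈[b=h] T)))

Subexpression sizes:
  R → 5
  T → 5
  (R ⋈[b=h] T) → 2
  σ[v='p']((R ⋈[b=h] T)) → 2
  ρ[u/v](σ[v='p']((R ⋈[b=h] T))) → 2

|E| = 2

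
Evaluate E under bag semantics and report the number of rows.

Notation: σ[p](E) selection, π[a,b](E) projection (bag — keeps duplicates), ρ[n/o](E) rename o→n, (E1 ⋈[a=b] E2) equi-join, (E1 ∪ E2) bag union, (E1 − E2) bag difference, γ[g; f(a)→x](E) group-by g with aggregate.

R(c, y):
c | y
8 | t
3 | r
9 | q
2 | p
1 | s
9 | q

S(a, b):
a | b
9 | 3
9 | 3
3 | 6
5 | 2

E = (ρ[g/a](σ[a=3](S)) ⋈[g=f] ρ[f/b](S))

Row counts bottom-up:
  S → 4
  σ[a=3](S) → 1
  ρ[g/a](σ[a=3](S)) → 1
  S → 4
  ρ[f/b](S) → 4
  (ρ[g/a](σ[a=3](S)) ⋈[g=f] ρ[f/b](S)) → 2

|E| = 2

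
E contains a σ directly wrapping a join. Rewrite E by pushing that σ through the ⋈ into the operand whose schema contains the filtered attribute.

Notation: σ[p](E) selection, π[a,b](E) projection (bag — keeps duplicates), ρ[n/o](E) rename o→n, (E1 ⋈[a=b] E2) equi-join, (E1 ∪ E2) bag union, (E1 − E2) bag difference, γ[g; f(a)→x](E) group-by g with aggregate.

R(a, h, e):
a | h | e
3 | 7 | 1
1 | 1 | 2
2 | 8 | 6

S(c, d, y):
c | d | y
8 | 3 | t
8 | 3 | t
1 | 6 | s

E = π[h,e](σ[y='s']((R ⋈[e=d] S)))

σ filters on y, owned by the right side.
E' = π[h,e]((R ⋈[e=d] σ[y='s'](S)))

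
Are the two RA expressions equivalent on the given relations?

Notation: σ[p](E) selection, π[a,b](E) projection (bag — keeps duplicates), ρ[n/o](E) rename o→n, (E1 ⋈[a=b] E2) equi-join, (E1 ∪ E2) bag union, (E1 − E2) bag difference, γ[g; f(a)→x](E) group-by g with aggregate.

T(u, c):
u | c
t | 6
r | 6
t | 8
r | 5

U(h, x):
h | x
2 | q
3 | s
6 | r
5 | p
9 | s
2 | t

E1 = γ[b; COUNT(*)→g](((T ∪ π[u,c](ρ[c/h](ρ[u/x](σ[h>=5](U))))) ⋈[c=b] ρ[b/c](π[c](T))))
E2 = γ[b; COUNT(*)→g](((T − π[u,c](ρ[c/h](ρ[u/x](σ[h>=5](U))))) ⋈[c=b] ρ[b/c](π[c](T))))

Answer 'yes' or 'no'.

E1 subexpression sizes:
  T → 4
  U → 6
  σ[h>=5](U) → 3
  ρ[u/x](σ[h>=5](U)) → 3
  ρ[c/h](ρ[u/x](σ[h>=5](U))) → 3
  π[u,c](ρ[c/h](ρ[u/x](σ[h>=5](U)))) → 3
  (T ∪ π[u,c](ρ[c/h](ρ[u/x](σ[h>=5](U))))) → 7
  T → 4
  π[c](T) → 4
  ρ[b/c](π[c](T)) → 4
  ((T ∪ π[u,c](ρ[c/h](ρ[u/x](σ[h>=5](U))))) ⋈[c=b] ρ[b/c](π[c](T))) → 9
  γ[b; COUNT(*)→g](((T ∪ π[u,c](ρ[c/h](ρ[u/x](σ[h>=5](U))))) ⋈[c=b] ρ[b/c](π[c](T)))) → 3
E2 subexpression sizes:
  T → 4
  U → 6
  σ[h>=5](U) → 3
  ρ[u/x](σ[h>=5](U)) → 3
  ρ[c/h](ρ[u/x](σ[h>=5](U))) → 3
  π[u,c](ρ[c/h](ρ[u/x](σ[h>=5](U)))) → 3
  (T − π[u,c](ρ[c/h](ρ[u/x](σ[h>=5](U))))) → 3
  T → 4
  π[c](T) → 4
  ρ[b/c](π[c](T)) → 4
  ((T − π[u,c](ρ[c/h](ρ[u/x](σ[h>=5](U))))) ⋈[c=b] ρ[b/c](π[c](T))) → 4
  γ[b; COUNT(*)→g](((T − π[u,c](ρ[c/h](ρ[u/x](σ[h>=5](U))))) ⋈[c=b] ρ[b/c](π[c](T)))) → 3

E1 result:
b | g
5 | 2
6 | 6
8 | 1
E2 result:
b | g
5 | 1
6 | 2
8 | 1
Witness: (6, 2) appears 0× in E1 but 1× in E2.

no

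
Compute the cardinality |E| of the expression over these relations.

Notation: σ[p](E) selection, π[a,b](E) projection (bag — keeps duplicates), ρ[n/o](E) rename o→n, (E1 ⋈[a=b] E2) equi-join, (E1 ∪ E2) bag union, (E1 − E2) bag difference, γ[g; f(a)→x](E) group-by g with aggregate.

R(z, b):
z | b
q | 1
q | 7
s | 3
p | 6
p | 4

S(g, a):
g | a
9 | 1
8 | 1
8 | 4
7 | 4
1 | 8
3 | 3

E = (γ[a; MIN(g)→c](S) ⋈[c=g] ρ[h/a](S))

Subexpression sizes:
  S → 6
  γ[a; MIN(g)→c](S) → 4
  S → 6
  ρ[h/a](S) → 6
  (γ[a; MIN(g)→c](S) ⋈[c=g] ρ[h/a](S)) → 5

|E| = 5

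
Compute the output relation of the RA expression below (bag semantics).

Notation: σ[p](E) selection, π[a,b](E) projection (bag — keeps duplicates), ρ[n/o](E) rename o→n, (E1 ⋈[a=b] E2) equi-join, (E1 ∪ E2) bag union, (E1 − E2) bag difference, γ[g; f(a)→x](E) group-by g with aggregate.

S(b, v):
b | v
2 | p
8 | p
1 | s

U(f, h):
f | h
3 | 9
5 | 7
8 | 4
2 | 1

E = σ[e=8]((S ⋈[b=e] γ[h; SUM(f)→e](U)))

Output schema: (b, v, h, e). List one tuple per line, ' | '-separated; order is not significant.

Stepwise |·|:
  S → 3
  U → 4
  γ[h; SUM(f)→e](U) → 4
  (S ⋈[b=e] γ[h; SUM(f)→e](U)) → 2
  σ[e=8]((S ⋈[b=e] γ[h; SUM(f)→e](U))) → 1

== RESULT ==
b | v | h | e
8 | p | 4 | 8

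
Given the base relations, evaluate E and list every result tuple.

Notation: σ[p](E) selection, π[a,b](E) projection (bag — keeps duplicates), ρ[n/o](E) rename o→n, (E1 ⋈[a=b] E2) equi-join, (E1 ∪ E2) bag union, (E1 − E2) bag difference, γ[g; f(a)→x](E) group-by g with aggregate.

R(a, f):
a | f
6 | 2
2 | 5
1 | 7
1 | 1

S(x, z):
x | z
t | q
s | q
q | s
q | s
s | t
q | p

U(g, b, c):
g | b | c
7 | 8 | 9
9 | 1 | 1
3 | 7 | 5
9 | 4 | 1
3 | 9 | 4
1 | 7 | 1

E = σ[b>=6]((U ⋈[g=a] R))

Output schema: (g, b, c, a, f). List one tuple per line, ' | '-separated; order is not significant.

Stepwise |·|:
  U → 6
  R → 4
  (U ⋈[g=a] R) → 2
  σ[b>=6]((U ⋈[g=a] R)) → 2

== RESULT ==
g | b | c | a | f
1 | 7 | 1 | 1 | 1
1 | 7 | 1 | 1 | 7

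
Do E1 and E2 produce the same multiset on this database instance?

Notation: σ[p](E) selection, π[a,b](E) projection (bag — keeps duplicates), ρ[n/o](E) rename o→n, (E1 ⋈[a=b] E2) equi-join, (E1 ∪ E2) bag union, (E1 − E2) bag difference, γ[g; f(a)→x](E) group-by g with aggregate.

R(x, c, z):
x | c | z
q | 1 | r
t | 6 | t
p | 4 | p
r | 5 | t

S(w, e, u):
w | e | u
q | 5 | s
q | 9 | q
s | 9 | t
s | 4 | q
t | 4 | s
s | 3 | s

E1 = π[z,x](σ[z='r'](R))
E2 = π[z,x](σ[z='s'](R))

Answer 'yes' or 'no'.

E1 stepwise |·|:
  R → 4
  σ[z='r'](R) → 1
  π[z,x](σ[z='r'](R)) → 1
E2 stepwise |·|:
  R → 4
  σ[z='s'](R) → 0
  π[z,x](σ[z='s'](R)) → 0

E1 result:
z | x
r | q
E2 result:
z | x
(0 rows)
Witness: ('r', 'q') appears 1× in E1 but 0× in E2.

no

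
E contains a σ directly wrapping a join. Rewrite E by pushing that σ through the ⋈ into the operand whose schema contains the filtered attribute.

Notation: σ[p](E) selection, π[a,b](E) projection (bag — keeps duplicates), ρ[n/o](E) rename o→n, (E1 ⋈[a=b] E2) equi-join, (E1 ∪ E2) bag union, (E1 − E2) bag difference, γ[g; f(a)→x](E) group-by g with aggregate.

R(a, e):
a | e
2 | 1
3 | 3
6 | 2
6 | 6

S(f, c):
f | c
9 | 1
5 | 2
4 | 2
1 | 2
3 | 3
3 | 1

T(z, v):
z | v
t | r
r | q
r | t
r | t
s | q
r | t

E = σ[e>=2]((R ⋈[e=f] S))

σ filters on e, owned by the left side.
E' = (σ[e>=2](R) ⋈[e=f] S)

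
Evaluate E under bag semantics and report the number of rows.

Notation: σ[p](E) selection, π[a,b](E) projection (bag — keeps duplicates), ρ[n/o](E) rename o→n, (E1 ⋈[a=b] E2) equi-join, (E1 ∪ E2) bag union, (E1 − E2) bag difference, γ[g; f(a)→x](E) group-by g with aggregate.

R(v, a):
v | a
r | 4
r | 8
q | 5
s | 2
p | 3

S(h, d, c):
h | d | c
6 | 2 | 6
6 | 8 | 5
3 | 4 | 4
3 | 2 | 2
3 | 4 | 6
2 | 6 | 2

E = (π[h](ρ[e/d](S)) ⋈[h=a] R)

Subexpression sizes:
  S → 6
  ρ[e/d](S) → 6
  π[h](ρ[e/d](S)) → 6
  R → 5
  (π[h](ρ[e/d](S)) ⋈[h=a] R) → 4

|E| = 4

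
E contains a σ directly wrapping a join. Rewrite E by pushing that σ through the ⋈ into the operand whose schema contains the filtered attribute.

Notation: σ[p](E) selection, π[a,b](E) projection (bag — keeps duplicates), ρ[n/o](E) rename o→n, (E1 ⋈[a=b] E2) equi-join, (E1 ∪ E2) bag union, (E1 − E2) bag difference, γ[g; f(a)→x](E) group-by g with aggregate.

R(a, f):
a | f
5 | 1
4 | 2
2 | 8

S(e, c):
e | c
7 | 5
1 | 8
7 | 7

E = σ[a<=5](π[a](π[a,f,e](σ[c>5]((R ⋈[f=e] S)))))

σ filters on c, owned by the right side.
E' = σ[a<=5](π[a](π[a,f,e]((R ⋈[f=e] σ[c>5](S)))))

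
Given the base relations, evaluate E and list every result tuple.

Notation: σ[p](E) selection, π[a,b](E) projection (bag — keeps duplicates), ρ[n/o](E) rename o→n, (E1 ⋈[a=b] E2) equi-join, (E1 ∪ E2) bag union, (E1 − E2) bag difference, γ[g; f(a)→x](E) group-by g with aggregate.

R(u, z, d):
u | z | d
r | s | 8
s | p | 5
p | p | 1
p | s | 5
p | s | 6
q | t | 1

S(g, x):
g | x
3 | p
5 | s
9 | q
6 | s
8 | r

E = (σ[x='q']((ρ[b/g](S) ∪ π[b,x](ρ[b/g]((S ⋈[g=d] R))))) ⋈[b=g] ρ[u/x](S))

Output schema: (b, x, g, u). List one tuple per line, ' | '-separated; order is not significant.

Row counts bottom-up:
  S → 5
  ρ[b/g](S) → 5
  S → 5
  R → 6
  (S ⋈[g=d] R) → 4
  ρ[b/g]((S ⋈[g=d] R)) → 4
  π[b,x](ρ[b/g]((S ⋈[g=d] R))) → 4
  (ρ[b/g](S) ∪ π[b,x](ρ[b/g]((S ⋈[g=d] R)))) → 9
  σ[x='q']((ρ[b/g](S) ∪ π[b,x](ρ[b/g]((S ⋈[g=d] R))))) → 1
  S → 5
  ρ[u/x](S) → 5
  (σ[x='q']((ρ[b/g](S) ∪ π[b,x](ρ[b/g]((S ⋈[g=d] R))))) ⋈[b=g] ρ[u/x](S)) → 1

== RESULT ==
b | x | g | u
9 | q | 9 | q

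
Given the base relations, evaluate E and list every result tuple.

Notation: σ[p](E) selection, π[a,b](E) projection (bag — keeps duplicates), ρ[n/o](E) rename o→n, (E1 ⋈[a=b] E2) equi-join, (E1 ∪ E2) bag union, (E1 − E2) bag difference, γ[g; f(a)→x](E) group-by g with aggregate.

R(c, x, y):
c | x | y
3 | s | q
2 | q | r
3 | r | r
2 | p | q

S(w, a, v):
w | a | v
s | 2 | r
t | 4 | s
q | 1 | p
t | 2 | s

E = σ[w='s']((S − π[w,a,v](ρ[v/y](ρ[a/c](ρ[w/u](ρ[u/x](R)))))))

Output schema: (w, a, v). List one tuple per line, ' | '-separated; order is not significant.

Row counts bottom-up:
  S → 4
  R → 4
  ρ[u/x](R) → 4
  ρ[w/u](ρ[u/x](R)) → 4
  ρ[a/c](ρ[w/u](ρ[u/x](R))) → 4
  ρ[v/y](ρ[a/c](ρ[w/u](ρ[u/x](R)))) → 4
  π[w,a,v](ρ[v/y](ρ[a/c](ρ[w/u](ρ[u/x](R))))) → 4
  (S − π[w,a,v](ρ[v/y](ρ[a/c](ρ[w/u](ρ[u/x](R)))))) → 4
  σ[w='s']((S − π[w,a,v](ρ[v/y](ρ[a/c](ρ[w/u](ρ[u/x](R))))))) → 1

== RESULT ==
w | a | v
s | 2 | r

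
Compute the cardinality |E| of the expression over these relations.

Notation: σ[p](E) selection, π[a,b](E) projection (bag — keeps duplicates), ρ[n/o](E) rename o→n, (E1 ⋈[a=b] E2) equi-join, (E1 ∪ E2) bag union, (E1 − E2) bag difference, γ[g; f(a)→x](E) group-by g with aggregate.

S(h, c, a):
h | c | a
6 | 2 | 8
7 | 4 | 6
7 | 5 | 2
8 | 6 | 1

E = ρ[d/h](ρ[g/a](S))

Per-node cardinality:
  S → 4
  ρ[g/a](S) → 4
  ρ[d/h](ρ[g/a](S)) → 4

|E| = 4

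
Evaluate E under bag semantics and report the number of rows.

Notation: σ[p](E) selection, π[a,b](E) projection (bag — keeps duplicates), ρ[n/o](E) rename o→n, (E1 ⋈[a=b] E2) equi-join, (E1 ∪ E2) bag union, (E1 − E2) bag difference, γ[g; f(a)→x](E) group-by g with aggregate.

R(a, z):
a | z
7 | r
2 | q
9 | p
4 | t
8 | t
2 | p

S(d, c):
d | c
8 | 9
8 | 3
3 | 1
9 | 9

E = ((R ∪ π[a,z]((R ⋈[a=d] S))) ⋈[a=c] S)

Row counts bottom-up:
  R → 6
  R → 6
  S → 4
  (R ⋈[a=d] S) → 3
  π[a,z]((R ⋈[a=d] S)) → 3
  (R ∪ π[a,z]((R ⋈[a=d] S))) → 9
  S → 4
  ((R ∪ π[a,z]((R ⋈[a=d] S))) ⋈[a=c] S) → 4

|E| = 4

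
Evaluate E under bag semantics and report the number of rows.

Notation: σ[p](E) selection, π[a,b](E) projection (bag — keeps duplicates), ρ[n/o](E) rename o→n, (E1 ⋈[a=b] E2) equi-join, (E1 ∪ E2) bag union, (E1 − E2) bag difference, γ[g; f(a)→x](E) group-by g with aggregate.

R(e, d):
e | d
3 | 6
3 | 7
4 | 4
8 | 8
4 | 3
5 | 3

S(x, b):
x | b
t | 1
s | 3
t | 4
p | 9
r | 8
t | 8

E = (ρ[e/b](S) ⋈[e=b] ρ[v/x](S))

Per-node cardinality:
  S → 6
  ρ[e/b](S) → 6
  S → 6
  ρ[v/x](S) → 6
  (ρ[e/b](S) ⋈[e=b] ρ[v/x](S)) → 8

|E| = 8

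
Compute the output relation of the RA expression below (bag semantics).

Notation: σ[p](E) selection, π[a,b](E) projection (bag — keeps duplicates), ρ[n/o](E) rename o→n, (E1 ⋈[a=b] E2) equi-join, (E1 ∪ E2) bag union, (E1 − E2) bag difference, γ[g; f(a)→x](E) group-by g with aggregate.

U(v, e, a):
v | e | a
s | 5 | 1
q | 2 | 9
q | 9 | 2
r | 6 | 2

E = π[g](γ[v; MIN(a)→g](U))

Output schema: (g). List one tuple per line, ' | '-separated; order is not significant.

Stepwise |·|:
  U → 4
  γ[v; MIN(a)→g](U) → 3
  π[g](γ[v; MIN(a)→g](U)) → 3

== RESULT ==
g
1
2
2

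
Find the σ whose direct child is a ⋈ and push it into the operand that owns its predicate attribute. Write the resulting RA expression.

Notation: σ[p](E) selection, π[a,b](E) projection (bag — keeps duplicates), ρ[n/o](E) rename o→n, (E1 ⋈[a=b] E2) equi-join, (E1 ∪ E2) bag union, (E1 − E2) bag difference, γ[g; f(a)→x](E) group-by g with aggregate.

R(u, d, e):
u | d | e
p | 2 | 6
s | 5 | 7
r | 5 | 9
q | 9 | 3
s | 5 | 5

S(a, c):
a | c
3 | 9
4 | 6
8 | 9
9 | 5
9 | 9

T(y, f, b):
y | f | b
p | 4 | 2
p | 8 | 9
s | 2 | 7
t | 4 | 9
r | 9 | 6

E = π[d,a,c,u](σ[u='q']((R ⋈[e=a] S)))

σ filters on u, owned by the left side.
E' = π[d,a,c,u]((σ[u='q'](R) ⋈[e=a] S))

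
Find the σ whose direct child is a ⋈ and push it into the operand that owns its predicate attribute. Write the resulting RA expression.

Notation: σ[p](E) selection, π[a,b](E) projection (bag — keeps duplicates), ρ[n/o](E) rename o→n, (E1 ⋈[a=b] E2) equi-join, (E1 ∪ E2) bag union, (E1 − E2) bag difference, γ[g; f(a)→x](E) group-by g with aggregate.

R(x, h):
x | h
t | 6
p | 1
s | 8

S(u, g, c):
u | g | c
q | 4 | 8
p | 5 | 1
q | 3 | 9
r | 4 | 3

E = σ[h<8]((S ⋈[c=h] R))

σ filters on h, owned by the right side.
E' = (S ⋈[c=h] σ[h<8](R))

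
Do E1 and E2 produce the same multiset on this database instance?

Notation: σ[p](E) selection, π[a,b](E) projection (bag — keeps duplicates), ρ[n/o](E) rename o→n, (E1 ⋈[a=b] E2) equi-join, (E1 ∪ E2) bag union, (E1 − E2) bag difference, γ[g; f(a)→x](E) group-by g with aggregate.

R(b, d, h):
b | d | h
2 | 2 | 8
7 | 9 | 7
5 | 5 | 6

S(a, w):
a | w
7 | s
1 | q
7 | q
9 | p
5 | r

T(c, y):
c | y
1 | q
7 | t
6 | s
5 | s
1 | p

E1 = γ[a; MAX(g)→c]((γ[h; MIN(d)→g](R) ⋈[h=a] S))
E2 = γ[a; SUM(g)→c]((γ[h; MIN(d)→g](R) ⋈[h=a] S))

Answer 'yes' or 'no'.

E1 per-node cardinality:
  R → 3
  γ[h; MIN(d)→g](R) → 3
  S → 5
  (γ[h; MIN(d)→g](R) ⋈[h=a] S) → 2
  γ[a; MAX(g)→c]((γ[h; MIN(d)→g](R) ⋈[h=a] S)) → 1
E2 per-node cardinality:
  R → 3
  γ[h; MIN(d)→g](R) → 3
  S → 5
  (γ[h; MIN(d)→g](R) ⋈[h=a] S) → 2
  γ[a; SUM(g)→c]((γ[h; MIN(d)→g](R) ⋈[h=a] S)) → 1

E1 result:
a | c
7 | 9
E2 result:
a | c
7 | 18
Witness: (7, 9) appears 1× in E1 but 0× in E2.

no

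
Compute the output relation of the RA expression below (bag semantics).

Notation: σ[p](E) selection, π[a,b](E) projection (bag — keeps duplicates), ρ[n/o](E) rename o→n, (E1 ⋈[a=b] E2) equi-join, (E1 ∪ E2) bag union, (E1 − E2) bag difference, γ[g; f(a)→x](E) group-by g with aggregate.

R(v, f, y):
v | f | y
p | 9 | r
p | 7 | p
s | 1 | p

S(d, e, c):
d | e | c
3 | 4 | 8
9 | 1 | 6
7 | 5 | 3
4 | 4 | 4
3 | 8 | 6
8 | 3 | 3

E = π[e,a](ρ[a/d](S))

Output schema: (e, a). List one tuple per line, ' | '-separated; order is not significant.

Per-node cardinality:
  S → 6
  ρ[a/d](S) → 6
  π[e,a](ρ[a/d](S)) → 6

== RESULT ==
e | a
1 | 9
3 | 8
4 | 3
4 | 4
5 | 7
8 | 3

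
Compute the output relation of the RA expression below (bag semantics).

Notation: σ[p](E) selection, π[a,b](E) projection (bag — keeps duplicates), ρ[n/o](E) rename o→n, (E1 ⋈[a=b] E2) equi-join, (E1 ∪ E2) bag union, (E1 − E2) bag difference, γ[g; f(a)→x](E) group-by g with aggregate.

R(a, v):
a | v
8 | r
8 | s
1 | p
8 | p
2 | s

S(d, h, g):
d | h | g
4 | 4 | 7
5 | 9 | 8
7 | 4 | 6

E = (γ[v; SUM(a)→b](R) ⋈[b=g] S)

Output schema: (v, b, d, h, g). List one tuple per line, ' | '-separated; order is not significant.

Stepwise |·|:
  R → 5
  γ[v; SUM(a)→b](R) → 3
  S → 3
  (γ[v; SUM(a)→b](R) ⋈[b=g] S) → 1

== RESULT ==
v | b | d | h | g
r | 8 | 5 | 9 | 8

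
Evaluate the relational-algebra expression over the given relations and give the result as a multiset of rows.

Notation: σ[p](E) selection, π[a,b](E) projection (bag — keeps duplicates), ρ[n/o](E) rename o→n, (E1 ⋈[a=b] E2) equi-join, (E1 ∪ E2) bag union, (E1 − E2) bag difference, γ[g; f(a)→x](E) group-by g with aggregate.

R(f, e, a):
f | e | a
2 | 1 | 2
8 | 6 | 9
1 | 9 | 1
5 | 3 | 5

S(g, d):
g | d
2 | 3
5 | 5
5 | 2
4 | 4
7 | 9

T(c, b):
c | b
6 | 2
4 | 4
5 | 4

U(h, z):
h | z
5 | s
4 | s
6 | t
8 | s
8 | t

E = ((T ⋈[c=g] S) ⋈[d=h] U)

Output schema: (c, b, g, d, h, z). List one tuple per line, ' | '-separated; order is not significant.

Row counts bottom-up:
  T → 3
  S → 5
  (T ⋈[c=g] S) → 3
  U → 5
  ((T ⋈[c=g] S) ⋈[d=h] U) → 2

== RESULT ==
c | b | g | d | h | z
4 | 4 | 4 | 4 | 4 | s
5 | 4 | 5 | 5 | 5 | s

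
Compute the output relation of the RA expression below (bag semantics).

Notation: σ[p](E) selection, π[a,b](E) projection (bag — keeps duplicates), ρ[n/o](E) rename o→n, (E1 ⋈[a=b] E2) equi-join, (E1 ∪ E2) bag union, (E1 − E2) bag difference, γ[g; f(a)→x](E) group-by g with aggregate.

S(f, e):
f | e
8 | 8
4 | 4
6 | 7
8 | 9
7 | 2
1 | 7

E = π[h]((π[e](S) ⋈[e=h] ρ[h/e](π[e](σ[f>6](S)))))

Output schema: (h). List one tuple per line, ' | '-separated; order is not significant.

Stepwise |·|:
  S → 6
  π[e](S) → 6
  S → 6
  σ[f>6](S) → 3
  π[e](σ[f>6](S)) → 3
  ρ[h/e](π[e](σ[f>6](S))) → 3
  (π[e](S) ⋈[e=h] ρ[h/e](π[e](σ[f>6](S)))) → 3
  π[h]((π[e](S) ⋈[e=h] ρ[h/e](π[e](σ[f>6](S))))) → 3

== RESULT ==
h
2
8
9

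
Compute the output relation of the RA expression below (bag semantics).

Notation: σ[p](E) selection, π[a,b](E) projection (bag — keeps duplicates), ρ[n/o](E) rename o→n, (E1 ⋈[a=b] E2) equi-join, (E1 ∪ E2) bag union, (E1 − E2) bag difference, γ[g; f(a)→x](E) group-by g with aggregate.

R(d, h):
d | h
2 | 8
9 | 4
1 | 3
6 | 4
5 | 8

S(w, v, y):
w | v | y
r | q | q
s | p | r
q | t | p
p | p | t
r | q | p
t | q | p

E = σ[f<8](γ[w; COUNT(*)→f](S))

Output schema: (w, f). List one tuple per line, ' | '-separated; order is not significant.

Row counts bottom-up:
  S → 6
  γ[w; COUNT(*)→f](S) → 5
  σ[f<8](γ[w; COUNT(*)→f](S)) → 5

== RESULT ==
w | f
p | 1
q | 1
r | 2
s | 1
t | 1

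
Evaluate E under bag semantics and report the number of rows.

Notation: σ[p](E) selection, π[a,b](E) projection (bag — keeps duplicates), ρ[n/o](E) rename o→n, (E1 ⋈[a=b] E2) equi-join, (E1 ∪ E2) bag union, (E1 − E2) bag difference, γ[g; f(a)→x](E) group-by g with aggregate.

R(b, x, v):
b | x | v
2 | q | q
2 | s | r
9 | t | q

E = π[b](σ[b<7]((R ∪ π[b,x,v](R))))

Row counts bottom-up:
  R → 3
  R → 3
  π[b,x,v](R) → 3
  (R ∪ π[b,x,v](R)) → 6
  σ[b<7]((R ∪ π[b,x,v](R))) → 4
  π[b](σ[b<7]((R ∪ π[b,x,v](R)))) → 4

|E| = 4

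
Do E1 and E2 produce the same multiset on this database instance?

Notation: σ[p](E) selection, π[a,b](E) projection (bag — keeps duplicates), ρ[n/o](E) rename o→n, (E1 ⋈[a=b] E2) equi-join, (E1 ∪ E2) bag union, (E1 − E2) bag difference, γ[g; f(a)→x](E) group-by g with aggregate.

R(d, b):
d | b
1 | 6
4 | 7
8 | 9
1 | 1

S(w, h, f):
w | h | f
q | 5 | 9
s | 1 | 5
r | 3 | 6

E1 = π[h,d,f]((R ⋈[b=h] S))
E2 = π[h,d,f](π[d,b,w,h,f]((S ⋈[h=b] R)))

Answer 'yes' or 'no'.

E1 subexpression sizes:
  R → 4
  S → 3
  (R ⋈[b=h] S) → 1
  π[h,d,f]((R ⋈[b=h] S)) → 1
E2 subexpression sizes:
  S → 3
  R → 4
  (S ⋈[h=b] R) → 1
  π[d,b,w,h,f]((S ⋈[h=b] R)) → 1
  π[h,d,f](π[d,b,w,h,f]((S ⋈[h=b] R))) → 1

E1 and E2 produce the same multiset:
h | d | f
1 | 1 | 5

yes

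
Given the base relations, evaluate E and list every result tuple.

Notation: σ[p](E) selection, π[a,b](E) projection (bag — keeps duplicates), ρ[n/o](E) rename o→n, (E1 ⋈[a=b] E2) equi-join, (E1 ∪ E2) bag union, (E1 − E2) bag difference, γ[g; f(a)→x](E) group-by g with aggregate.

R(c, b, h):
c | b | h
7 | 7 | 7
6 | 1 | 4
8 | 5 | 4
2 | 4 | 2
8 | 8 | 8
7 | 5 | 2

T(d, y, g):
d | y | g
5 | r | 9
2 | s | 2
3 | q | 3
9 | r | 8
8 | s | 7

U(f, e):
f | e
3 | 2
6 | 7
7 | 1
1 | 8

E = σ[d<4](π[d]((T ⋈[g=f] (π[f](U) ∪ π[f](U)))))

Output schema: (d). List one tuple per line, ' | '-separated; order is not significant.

Stepwise |·|:
  T → 5
  U → 4
  π[f](U) → 4
  U → 4
  π[f](U) → 4
  (π[f](U) ∪ π[f](U)) → 8
  (T ⋈[g=f] (π[f](U) ∪ π[f](U))) → 4
  π[d]((T ⋈[g=f] (π[f](U) ∪ π[f](U)))) → 4
  σ[d<4](π[d]((T ⋈[g=f] (π[f](U) ∪ π[f](U))))) → 2

== RESULT ==
d
3
3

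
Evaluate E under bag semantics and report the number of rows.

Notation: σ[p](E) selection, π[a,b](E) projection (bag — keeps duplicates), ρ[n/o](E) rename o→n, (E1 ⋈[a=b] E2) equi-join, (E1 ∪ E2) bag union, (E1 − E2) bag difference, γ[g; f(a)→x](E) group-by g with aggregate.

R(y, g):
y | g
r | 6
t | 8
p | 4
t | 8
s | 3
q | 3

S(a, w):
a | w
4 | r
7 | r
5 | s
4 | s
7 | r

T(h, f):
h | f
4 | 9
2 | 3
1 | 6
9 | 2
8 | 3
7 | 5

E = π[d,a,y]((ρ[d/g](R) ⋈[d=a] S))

Row counts bottom-up:
  R → 6
  ρ[d/g](R) → 6
  S → 5
  (ρ[d/g](R) ⋈[d=a] S) → 2
  π[d,a,y]((ρ[d/g](R) ⋈[d=a] S)) → 2

|E| = 2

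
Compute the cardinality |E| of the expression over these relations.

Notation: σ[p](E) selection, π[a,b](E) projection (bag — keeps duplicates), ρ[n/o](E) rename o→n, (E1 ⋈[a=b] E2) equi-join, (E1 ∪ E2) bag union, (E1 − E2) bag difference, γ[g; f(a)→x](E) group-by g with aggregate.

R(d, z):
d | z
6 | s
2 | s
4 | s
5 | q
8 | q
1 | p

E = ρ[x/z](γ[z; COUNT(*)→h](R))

Subexpression sizes:
  R → 6
  γ[z; COUNT(*)→h](R) → 3
  ρ[x/z](γ[z; COUNT(*)→h](R)) → 3

|E| = 3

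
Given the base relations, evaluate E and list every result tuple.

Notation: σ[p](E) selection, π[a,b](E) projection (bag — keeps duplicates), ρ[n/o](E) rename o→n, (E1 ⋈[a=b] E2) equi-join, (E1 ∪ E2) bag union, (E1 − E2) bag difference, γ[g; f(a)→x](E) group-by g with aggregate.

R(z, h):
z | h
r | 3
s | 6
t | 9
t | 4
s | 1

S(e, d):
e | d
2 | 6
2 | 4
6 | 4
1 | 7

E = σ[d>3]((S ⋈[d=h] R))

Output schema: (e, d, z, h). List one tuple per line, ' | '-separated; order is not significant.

Per-node cardinality:
  S → 4
  R → 5
  (S ⋈[d=h] R) → 3
  σ[d>3]((S ⋈[d=h] R)) → 3

== RESULT ==
e | d | z | h
2 | 4 | t | 4
2 | 6 | s | 6
6 | 4 | t | 4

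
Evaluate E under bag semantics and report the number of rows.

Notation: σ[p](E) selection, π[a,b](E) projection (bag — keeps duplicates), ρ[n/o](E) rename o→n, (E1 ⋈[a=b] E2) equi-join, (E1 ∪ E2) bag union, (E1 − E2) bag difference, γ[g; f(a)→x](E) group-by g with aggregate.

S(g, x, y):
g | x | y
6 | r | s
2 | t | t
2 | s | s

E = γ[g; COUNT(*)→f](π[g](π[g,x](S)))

Subexpression sizes:
  S → 3
  π[g,x](S) → 3
  π[g](π[g,x](S)) → 3
  γ[g; COUNT(*)→f](π[g](π[g,x](S))) → 2

|E| = 2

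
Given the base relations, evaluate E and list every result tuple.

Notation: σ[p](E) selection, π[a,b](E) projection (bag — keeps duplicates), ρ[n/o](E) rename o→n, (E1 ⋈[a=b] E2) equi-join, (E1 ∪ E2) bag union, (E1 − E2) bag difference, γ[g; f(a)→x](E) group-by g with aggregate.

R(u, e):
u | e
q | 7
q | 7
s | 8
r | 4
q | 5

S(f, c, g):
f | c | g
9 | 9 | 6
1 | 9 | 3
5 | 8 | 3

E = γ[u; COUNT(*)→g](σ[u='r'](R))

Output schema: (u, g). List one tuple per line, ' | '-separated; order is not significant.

Subexpression sizes:
  R → 5
  σ[u='r'](R) → 1
  γ[u; COUNT(*)→g](σ[u='r'](R)) → 1

== RESULT ==
u | g
r | 1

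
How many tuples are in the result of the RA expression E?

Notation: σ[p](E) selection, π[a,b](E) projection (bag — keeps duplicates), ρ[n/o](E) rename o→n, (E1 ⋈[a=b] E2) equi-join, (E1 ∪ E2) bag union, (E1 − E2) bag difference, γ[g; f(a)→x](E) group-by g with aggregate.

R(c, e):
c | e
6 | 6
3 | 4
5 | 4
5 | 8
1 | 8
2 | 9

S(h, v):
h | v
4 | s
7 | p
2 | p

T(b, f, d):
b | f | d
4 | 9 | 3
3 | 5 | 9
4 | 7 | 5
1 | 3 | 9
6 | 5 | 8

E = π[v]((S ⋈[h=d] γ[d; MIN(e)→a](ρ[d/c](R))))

Subexpression sizes:
  S → 3
  R → 6
  ρ[d/c](R) → 6
  γ[d; MIN(e)→a](ρ[d/c](R)) → 5
  (S ⋈[h=d] γ[d; MIN(e)→a](ρ[d/c](R))) → 1
  π[v]((S ⋈[h=d] γ[d; MIN(e)→a](ρ[d/c](R)))) → 1

|E| = 1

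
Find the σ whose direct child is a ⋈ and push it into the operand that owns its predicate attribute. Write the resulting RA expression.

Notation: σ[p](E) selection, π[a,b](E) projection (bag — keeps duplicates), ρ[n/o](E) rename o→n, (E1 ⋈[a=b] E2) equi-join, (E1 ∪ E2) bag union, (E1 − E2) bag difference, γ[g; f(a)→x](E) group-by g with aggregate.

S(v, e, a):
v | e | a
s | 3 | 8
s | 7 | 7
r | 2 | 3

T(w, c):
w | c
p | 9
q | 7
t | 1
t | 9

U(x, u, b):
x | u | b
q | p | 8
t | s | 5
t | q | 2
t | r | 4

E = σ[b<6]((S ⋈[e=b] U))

σ filters on b, owned by the right side.
E' = (S ⋈[e=b] σ[b<6](U))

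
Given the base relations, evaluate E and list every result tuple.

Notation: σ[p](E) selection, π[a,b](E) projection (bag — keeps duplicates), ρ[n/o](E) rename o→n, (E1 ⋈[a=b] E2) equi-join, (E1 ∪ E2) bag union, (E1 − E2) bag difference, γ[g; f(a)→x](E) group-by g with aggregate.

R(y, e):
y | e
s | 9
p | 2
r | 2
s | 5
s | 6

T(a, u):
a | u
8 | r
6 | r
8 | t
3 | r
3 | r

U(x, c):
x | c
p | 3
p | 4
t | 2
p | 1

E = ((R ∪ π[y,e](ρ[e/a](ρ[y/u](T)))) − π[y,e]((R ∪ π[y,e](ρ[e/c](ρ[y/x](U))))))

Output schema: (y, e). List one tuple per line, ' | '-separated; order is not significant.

Stepwise |·|:
  R → 5
  T → 5
  ρ[y/u](T) → 5
  ρ[e/a](ρ[y/u](T)) → 5
  π[y,e](ρ[e/a](ρ[y/u](T))) → 5
  (R ∪ π[y,e](ρ[e/a](ρ[y/u](T)))) → 10
  R → 5
  U → 4
  ρ[y/x](U) → 4
  ρ[e/c](ρ[y/x](U)) → 4
  π[y,e](ρ[e/c](ρ[y/x](U))) → 4
  (R ∪ π[y,e](ρ[e/c](ρ[y/x](U)))) → 9
  π[y,e]((R ∪ π[y,e](ρ[e/c](ρ[y/x](U))))) → 9
  ((R ∪ π[y,e](ρ[e/a](ρ[y/u](T)))) − π[y,e]((R ∪ π[y,e](ρ[e/c](ρ[y/x](U)))))) → 5

== RESULT ==
y | e
r | 3
r | 3
r | 6
r | 8
t | 8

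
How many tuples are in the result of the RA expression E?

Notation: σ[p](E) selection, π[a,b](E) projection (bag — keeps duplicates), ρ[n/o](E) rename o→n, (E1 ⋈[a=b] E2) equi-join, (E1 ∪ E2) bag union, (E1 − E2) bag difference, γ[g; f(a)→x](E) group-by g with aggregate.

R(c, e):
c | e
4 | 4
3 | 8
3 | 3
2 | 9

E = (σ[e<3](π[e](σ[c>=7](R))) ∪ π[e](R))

Subexpression sizes:
  R → 4
  σ[c>=7](R) → 0
  π[e](σ[c>=7](R)) → 0
  σ[e<3](π[e](σ[c>=7](R))) → 0
  R → 4
  π[e](R) → 4
  (σ[e<3](π[e](σ[c>=7](R))) ∪ π[e](R)) → 4

|E| = 4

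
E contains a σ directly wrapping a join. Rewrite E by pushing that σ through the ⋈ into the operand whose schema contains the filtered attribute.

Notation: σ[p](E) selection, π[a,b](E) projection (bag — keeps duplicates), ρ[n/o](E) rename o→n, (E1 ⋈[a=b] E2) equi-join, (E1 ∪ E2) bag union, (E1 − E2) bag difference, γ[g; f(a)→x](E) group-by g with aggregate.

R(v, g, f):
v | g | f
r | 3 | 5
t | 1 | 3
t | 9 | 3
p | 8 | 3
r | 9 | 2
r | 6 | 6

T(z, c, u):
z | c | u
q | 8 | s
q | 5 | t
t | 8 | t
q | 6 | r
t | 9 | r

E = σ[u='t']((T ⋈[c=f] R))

σ filters on u, owned by the left side.
E' = (σ[u='t'](T) ⋈[c=f] R)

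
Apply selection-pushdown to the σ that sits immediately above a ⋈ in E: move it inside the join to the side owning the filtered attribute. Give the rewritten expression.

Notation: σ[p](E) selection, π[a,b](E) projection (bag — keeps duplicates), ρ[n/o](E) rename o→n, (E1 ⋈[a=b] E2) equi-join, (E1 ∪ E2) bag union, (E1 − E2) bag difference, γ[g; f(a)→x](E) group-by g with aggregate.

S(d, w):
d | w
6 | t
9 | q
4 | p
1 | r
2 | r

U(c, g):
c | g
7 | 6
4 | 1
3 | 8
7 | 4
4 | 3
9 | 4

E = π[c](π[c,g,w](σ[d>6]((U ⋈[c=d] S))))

σ filters on d, owned by the right side.
E' = π[c](π[c,g,w]((U ⋈[c=d] σ[d>6](S))))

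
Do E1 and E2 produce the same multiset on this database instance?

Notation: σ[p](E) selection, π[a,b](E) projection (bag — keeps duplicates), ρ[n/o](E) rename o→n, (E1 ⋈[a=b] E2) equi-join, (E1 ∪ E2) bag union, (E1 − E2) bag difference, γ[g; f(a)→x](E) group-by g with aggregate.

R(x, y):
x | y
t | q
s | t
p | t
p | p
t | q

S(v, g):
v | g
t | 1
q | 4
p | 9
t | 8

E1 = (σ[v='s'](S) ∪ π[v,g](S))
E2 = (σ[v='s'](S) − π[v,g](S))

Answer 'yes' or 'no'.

E1 stepwise |·|:
  S → 4
  σ[v='s'](S) → 0
  S → 4
  π[v,g](S) → 4
  (σ[v='s'](S) ∪ π[v,g](S)) → 4
E2 stepwise |·|:
  S → 4
  σ[v='s'](S) → 0
  S → 4
  π[v,g](S) → 4
  (σ[v='s'](S) − π[v,g](S)) → 0

E1 result:
v | g
p | 9
q | 4
t | 1
t | 8
E2 result:
v | g
(0 rows)
Witness: ('p', 9) appears 1× in E1 but 0× in E2.

no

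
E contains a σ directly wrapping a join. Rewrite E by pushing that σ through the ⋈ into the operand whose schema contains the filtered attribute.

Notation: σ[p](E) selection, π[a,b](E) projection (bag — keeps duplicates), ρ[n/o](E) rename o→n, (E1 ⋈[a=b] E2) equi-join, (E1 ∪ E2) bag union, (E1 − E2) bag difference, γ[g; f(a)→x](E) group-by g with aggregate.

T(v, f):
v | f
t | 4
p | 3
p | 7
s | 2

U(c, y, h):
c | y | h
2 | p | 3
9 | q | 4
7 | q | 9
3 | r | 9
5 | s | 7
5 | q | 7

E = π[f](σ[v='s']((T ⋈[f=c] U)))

σ filters on v, owned by the left side.
E' = π[f]((σ[v='s'](T) ⋈[f=c] U))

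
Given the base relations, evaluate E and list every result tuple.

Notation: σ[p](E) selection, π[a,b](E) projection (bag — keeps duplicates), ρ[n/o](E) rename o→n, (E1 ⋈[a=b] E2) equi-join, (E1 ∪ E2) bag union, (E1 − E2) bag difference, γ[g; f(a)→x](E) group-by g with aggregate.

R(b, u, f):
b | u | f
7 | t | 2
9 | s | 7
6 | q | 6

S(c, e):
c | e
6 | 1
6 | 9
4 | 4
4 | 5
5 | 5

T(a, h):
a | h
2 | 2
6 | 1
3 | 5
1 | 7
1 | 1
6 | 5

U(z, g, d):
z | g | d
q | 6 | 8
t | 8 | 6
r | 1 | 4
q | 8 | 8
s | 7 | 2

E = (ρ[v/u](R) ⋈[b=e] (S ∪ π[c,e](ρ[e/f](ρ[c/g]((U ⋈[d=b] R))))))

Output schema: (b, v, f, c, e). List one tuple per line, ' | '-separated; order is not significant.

Subexpression sizes:
  R → 3
  ρ[v/u](R) → 3
  S → 5
  U → 5
  R → 3
  (U ⋈[d=b] R) → 1
  ρ[c/g]((U ⋈[d=b] R)) → 1
  ρ[e/f](ρ[c/g]((U ⋈[d=b] R))) → 1
  π[c,e](ρ[e/f](ρ[c/g]((U ⋈[d=b] R)))) → 1
  (S ∪ π[c,e](ρ[e/f](ρ[c/g]((U ⋈[d=b] R))))) → 6
  (ρ[v/u](R) ⋈[b=e] (S ∪ π[c,e](ρ[e/f](ρ[c/g]((U ⋈[d=b] R)))))) → 2

== RESULT ==
b | v | f | c | e
6 | q | 6 | 8 | 6
9 | s | 7 | 6 | 9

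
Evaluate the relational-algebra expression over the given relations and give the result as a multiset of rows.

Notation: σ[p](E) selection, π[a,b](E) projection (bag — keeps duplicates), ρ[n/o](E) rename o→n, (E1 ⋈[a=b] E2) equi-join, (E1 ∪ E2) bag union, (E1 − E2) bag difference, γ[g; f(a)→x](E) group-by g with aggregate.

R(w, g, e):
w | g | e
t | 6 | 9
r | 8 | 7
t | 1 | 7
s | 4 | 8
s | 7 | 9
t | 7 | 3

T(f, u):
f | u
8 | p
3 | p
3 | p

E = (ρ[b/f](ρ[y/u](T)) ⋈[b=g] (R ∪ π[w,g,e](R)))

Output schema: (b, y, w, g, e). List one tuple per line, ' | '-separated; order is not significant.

Subexpression sizes:
  T → 3
  ρ[y/u](T) → 3
  ρ[b/f](ρ[y/u](T)) → 3
  R → 6
  R → 6
  π[w,g,e](R) → 6
  (R ∪ π[w,g,e](R)) → 12
  (ρ[b/f](ρ[y/u](T)) ⋈[b=g] (R ∪ π[w,g,e](R))) → 2

== RESULT ==
b | y | w | g | e
8 | p | r | 8 | 7
8 | p | r | 8 | 7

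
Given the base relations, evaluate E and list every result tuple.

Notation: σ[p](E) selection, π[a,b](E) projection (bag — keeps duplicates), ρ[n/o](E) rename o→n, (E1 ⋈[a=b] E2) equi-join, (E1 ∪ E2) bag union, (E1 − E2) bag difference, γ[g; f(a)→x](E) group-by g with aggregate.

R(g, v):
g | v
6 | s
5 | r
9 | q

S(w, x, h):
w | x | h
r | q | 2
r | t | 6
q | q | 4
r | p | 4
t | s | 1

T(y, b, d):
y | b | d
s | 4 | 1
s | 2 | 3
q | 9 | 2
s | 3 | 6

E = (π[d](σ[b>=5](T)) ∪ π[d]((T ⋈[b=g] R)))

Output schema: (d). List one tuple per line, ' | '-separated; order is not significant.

Subexpression sizes:
  T → 4
  σ[b>=5](T) → 1
  π[d](σ[b>=5](T)) → 1
  T → 4
  R → 3
  (T ⋈[b=g] R) → 1
  π[d]((T ⋈[b=g] R)) → 1
  (π[d](σ[b>=5](T)) ∪ π[d]((T ⋈[b=g] R))) → 2

== RESULT ==
d
2
2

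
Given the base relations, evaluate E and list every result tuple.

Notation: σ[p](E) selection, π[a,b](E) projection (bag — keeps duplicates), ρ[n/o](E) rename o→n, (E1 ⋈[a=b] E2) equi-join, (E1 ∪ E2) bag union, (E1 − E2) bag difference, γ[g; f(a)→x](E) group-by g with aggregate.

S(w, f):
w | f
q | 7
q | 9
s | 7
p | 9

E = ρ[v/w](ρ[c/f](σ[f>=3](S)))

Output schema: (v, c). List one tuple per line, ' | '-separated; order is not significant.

Row counts bottom-up:
  S → 4
  σ[f>=3](S) → 4
  ρ[c/f](σ[f>=3](S)) → 4
  ρ[v/w](ρ[c/f](σ[f>=3](S))) → 4

== RESULT ==
v | c
p | 9
q | 7
q | 9
s | 7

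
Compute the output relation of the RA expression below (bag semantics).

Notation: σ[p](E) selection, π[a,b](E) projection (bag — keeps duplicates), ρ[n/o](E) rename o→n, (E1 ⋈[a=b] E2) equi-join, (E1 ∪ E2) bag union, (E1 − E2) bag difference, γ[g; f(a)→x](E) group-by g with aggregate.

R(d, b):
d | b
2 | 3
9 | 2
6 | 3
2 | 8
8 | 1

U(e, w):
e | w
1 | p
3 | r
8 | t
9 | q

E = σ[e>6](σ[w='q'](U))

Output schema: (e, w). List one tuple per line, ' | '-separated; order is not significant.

Row counts bottom-up:
  U → 4
  σ[w='q'](U) → 1
  σ[e>6](σ[w='q'](U)) → 1

== RESULT ==
e | w
9 | q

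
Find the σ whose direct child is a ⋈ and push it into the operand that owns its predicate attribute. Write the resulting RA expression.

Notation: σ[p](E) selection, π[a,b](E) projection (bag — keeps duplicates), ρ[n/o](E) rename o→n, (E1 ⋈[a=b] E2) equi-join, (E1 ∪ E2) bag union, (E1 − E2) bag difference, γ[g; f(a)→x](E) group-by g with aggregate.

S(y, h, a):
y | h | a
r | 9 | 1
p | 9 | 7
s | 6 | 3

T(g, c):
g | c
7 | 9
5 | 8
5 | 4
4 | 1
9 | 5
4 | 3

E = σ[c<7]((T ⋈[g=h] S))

σ filters on c, owned by the left side.
E' = (σ[c<7](T) ⋈[g=h] S)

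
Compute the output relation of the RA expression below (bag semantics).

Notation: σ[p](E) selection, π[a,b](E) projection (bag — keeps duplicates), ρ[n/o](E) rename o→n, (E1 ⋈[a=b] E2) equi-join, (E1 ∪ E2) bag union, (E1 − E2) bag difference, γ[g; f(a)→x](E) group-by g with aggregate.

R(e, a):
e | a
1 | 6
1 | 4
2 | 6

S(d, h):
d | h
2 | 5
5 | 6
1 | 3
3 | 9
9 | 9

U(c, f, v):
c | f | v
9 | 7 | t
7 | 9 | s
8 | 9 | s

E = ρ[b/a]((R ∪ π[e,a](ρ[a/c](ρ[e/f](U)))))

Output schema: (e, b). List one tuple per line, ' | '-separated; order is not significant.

Stepwise |·|:
  R → 3
  U → 3
  ρ[e/f](U) → 3
  ρ[a/c](ρ[e/f](U)) → 3
  π[e,a](ρ[a/c](ρ[e/f](U))) → 3
  (R ∪ π[e,a](ρ[a/c](ρ[e/f](U)))) → 6
  ρ[b/a]((R ∪ π[e,a](ρ[a/c](ρ[e/f](U))))) → 6

== RESULT ==
e | b
1 | 4
1 | 6
2 | 6
7 | 9
9 | 7
9 | 8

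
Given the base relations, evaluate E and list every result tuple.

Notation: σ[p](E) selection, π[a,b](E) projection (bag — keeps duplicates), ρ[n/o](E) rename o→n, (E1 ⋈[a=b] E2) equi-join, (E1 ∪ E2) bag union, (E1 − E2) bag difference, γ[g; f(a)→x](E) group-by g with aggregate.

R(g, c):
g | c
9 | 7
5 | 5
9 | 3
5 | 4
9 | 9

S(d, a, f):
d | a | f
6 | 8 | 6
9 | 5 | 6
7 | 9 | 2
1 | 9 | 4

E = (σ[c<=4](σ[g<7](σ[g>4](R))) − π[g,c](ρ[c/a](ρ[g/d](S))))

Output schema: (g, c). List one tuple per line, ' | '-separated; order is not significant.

Stepwise |·|:
  R → 5
  σ[g>4](R) → 5
  σ[g<7](σ[g>4](R)) → 2
  σ[c<=4](σ[g<7](σ[g>4](R))) → 1
  S → 4
  ρ[g/d](S) → 4
  ρ[c/a](ρ[g/d](S)) → 4
  π[g,c](ρ[c/a](ρ[g/d](S))) → 4
  (σ[c<=4](σ[g<7](σ[g>4](R))) − π[g,c](ρ[c/a](ρ[g/d](S)))) → 1

== RESULT ==
g | c
5 | 4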